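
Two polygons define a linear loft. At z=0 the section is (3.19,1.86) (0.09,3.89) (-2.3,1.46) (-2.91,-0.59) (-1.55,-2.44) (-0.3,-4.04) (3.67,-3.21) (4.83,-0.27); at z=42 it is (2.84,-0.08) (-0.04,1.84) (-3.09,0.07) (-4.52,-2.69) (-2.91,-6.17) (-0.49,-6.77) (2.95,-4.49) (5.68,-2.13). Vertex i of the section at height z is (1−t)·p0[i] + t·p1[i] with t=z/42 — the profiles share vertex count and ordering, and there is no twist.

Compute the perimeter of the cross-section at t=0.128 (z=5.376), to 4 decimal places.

Cross-section at t=0.128: each vertex is (1-t)·p0[i] + t·p1[i].
  v1: (1-0.128)·(3.19,1.86) + 0.128·(2.84,-0.08) = (3.1452,1.6117)
  v2: (1-0.128)·(0.09,3.89) + 0.128·(-0.04,1.84) = (0.0734,3.6276)
  v3: (1-0.128)·(-2.3,1.46) + 0.128·(-3.09,0.07) = (-2.4011,1.2821)
  v4: (1-0.128)·(-2.91,-0.59) + 0.128·(-4.52,-2.69) = (-3.1161,-0.8588)
  v5: (1-0.128)·(-1.55,-2.44) + 0.128·(-2.91,-6.17) = (-1.7241,-2.9174)
  v6: (1-0.128)·(-0.3,-4.04) + 0.128·(-0.49,-6.77) = (-0.3243,-4.3894)
  v7: (1-0.128)·(3.67,-3.21) + 0.128·(2.95,-4.49) = (3.5778,-3.3738)
  v8: (1-0.128)·(4.83,-0.27) + 0.128·(5.68,-2.13) = (4.9388,-0.5081)
Perimeter = Σ |v_{i+1} − v_i|:
  edge 1→2: √(-3.0718² + 2.0159²) = 3.6743 (running 3.6743)
  edge 2→3: √(-2.4745² + -2.3455²) = 3.4095 (running 7.0837)
  edge 3→4: √(-0.7150² + -2.1409²) = 2.2571 (running 9.3408)
  edge 4→5: √(1.3920² + -2.0586²) = 2.4851 (running 11.8259)
  edge 5→6: √(1.3998² + -1.4720²) = 2.0313 (running 13.8572)
  edge 6→7: √(3.9022² + 1.0156²) = 4.0322 (running 17.8894)
  edge 7→8: √(1.3610² + 2.8658²) = 3.1725 (running 21.0619)
  edge 8→1: √(-1.7936² + 2.1198²) = 2.7768 (running 23.8386)
Perimeter = 23.8386

Perimeter at t=0.128: 23.8386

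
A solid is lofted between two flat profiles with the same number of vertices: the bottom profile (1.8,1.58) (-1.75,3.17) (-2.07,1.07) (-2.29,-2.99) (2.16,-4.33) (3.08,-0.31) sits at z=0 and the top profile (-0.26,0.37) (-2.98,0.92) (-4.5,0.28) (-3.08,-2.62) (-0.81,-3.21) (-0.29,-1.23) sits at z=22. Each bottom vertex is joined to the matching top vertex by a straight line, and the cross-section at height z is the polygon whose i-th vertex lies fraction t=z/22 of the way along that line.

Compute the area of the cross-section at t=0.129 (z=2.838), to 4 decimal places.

Area at t=0.129: 25.7272

Cross-section at t=0.129: each vertex is (1-t)·p0[i] + t·p1[i].
  v1: (1-0.129)·(1.8,1.58) + 0.129·(-0.26,0.37) = (1.5343,1.4239)
  v2: (1-0.129)·(-1.75,3.17) + 0.129·(-2.98,0.92) = (-1.9087,2.8798)
  v3: (1-0.129)·(-2.07,1.07) + 0.129·(-4.5,0.28) = (-2.3835,0.9681)
  v4: (1-0.129)·(-2.29,-2.99) + 0.129·(-3.08,-2.62) = (-2.3919,-2.9423)
  v5: (1-0.129)·(2.16,-4.33) + 0.129·(-0.81,-3.21) = (1.7769,-4.1855)
  v6: (1-0.129)·(3.08,-0.31) + 0.129·(-0.29,-1.23) = (2.6453,-0.4287)
Shoelace sum Σ(x_i·y_{i+1} − x_{i+1}·y_i):
  i=1: 1.5343·2.8798 − -1.9087·1.4239 = +7.1361 (running +7.1361)
  i=2: -1.9087·0.9681 − -2.3835·2.8798 = +5.0160 (running +12.1521)
  i=3: -2.3835·-2.9423 − -2.3919·0.9681 = +9.3284 (running +21.4805)
  i=4: -2.3919·-4.1855 − 1.7769·-2.9423 = +15.2394 (running +36.7199)
  i=5: 1.7769·-0.4287 − 2.6453·-4.1855 = +10.3101 (running +47.0300)
  i=6: 2.6453·1.4239 − 1.5343·-0.4287 = +4.4243 (running +51.4544)
Area = |Σ|/2 = |51.4544|/2 = 25.7272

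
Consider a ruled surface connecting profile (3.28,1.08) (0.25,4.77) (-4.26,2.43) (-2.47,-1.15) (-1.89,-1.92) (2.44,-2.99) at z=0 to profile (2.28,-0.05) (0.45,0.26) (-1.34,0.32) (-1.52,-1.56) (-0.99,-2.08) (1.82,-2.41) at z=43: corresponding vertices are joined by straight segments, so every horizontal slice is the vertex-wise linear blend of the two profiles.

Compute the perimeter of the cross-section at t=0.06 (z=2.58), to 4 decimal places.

Cross-section at t=0.06: each vertex is (1-t)·p0[i] + t·p1[i].
  v1: (1-0.06)·(3.28,1.08) + 0.06·(2.28,-0.05) = (3.2200,1.0122)
  v2: (1-0.06)·(0.25,4.77) + 0.06·(0.45,0.26) = (0.2620,4.4994)
  v3: (1-0.06)·(-4.26,2.43) + 0.06·(-1.34,0.32) = (-4.0848,2.3034)
  v4: (1-0.06)·(-2.47,-1.15) + 0.06·(-1.52,-1.56) = (-2.4130,-1.1746)
  v5: (1-0.06)·(-1.89,-1.92) + 0.06·(-0.99,-2.08) = (-1.8360,-1.9296)
  v6: (1-0.06)·(2.44,-2.99) + 0.06·(1.82,-2.41) = (2.4028,-2.9552)
Perimeter = Σ |v_{i+1} − v_i|:
  edge 1→2: √(-2.9580² + 3.4872²) = 4.5728 (running 4.5728)
  edge 2→3: √(-4.3468² + -2.1960²) = 4.8700 (running 9.4428)
  edge 3→4: √(1.6718² + -3.4780²) = 3.8589 (running 13.3017)
  edge 4→5: √(0.5770² + -0.7550²) = 0.9502 (running 14.2520)
  edge 5→6: √(4.2388² + -1.0256²) = 4.3611 (running 18.6131)
  edge 6→1: √(0.8172² + 3.9674²) = 4.0507 (running 22.6638)
Perimeter = 22.6638

Perimeter at t=0.06: 22.6638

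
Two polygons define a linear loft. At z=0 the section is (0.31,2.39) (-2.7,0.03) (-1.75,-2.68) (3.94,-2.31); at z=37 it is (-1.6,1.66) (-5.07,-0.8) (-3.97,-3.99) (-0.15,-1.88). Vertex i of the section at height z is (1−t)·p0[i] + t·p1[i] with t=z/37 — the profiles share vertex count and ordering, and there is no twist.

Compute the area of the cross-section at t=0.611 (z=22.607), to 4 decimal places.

Area at t=0.611: 16.9246

Cross-section at t=0.611: each vertex is (1-t)·p0[i] + t·p1[i].
  v1: (1-0.611)·(0.31,2.39) + 0.611·(-1.6,1.66) = (-0.8570,1.9440)
  v2: (1-0.611)·(-2.7,0.03) + 0.611·(-5.07,-0.8) = (-4.1481,-0.4771)
  v3: (1-0.611)·(-1.75,-2.68) + 0.611·(-3.97,-3.99) = (-3.1064,-3.4804)
  v4: (1-0.611)·(3.94,-2.31) + 0.611·(-0.15,-1.88) = (1.4410,-2.0473)
Shoelace sum Σ(x_i·y_{i+1} − x_{i+1}·y_i):
  i=1: -0.8570·-0.4771 − -4.1481·1.9440 = +8.4726 (running +8.4726)
  i=2: -4.1481·-3.4804 − -3.1064·-0.4771 = +12.9548 (running +21.4274)
  i=3: -3.1064·-2.0473 − 1.4410·-3.4804 = +11.3750 (running +32.8024)
  i=4: 1.4410·1.9440 − -0.8570·-2.0473 = +1.0467 (running +33.8492)
Area = |Σ|/2 = |33.8492|/2 = 16.9246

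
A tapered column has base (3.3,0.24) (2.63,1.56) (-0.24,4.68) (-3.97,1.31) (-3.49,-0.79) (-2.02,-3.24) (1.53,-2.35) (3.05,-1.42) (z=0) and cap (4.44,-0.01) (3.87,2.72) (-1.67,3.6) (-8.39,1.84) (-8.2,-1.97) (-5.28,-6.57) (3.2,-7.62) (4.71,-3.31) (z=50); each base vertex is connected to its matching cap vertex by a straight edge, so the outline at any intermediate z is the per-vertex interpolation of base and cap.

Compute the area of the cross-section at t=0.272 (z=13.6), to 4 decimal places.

Area at t=0.272: 53.8401

Cross-section at t=0.272: each vertex is (1-t)·p0[i] + t·p1[i].
  v1: (1-0.272)·(3.3,0.24) + 0.272·(4.44,-0.01) = (3.6101,0.1720)
  v2: (1-0.272)·(2.63,1.56) + 0.272·(3.87,2.72) = (2.9673,1.8755)
  v3: (1-0.272)·(-0.24,4.68) + 0.272·(-1.67,3.6) = (-0.6290,4.3862)
  v4: (1-0.272)·(-3.97,1.31) + 0.272·(-8.39,1.84) = (-5.1722,1.4542)
  v5: (1-0.272)·(-3.49,-0.79) + 0.272·(-8.2,-1.97) = (-4.7711,-1.1110)
  v6: (1-0.272)·(-2.02,-3.24) + 0.272·(-5.28,-6.57) = (-2.9067,-4.1458)
  v7: (1-0.272)·(1.53,-2.35) + 0.272·(3.2,-7.62) = (1.9842,-3.7834)
  v8: (1-0.272)·(3.05,-1.42) + 0.272·(4.71,-3.31) = (3.5015,-1.9341)
Shoelace sum Σ(x_i·y_{i+1} − x_{i+1}·y_i):
  i=1: 3.6101·1.8755 − 2.9673·0.1720 = +6.2604 (running +6.2604)
  i=2: 2.9673·4.3862 − -0.6290·1.8755 = +14.1948 (running +20.4552)
  i=3: -0.6290·1.4542 − -5.1722·4.3862 = +21.7721 (running +42.2273)
  i=4: -5.1722·-1.1110 − -4.7711·1.4542 = +12.6841 (running +54.9114)
  i=5: -4.7711·-4.1458 − -2.9067·-1.1110 = +16.5507 (running +71.4621)
  i=6: -2.9067·-3.7834 − 1.9842·-4.1458 = +19.2236 (running +90.6857)
  i=7: 1.9842·-1.9341 − 3.5015·-3.7834 = +9.4101 (running +100.0958)
  i=8: 3.5015·0.1720 − 3.6101·-1.9341 = +7.5844 (running +107.6802)
Area = |Σ|/2 = |107.6802|/2 = 53.8401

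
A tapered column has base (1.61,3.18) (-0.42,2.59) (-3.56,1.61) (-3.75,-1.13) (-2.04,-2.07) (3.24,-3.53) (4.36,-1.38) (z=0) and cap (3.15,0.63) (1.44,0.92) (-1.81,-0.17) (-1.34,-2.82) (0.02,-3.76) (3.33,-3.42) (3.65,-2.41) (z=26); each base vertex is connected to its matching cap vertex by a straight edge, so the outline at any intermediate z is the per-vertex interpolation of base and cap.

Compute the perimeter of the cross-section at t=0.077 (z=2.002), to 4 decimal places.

Perimeter at t=0.077: 22.7865

Cross-section at t=0.077: each vertex is (1-t)·p0[i] + t·p1[i].
  v1: (1-0.077)·(1.61,3.18) + 0.077·(3.15,0.63) = (1.7286,2.9836)
  v2: (1-0.077)·(-0.42,2.59) + 0.077·(1.44,0.92) = (-0.2768,2.4614)
  v3: (1-0.077)·(-3.56,1.61) + 0.077·(-1.81,-0.17) = (-3.4253,1.4729)
  v4: (1-0.077)·(-3.75,-1.13) + 0.077·(-1.34,-2.82) = (-3.5644,-1.2601)
  v5: (1-0.077)·(-2.04,-2.07) + 0.077·(0.02,-3.76) = (-1.8814,-2.2001)
  v6: (1-0.077)·(3.24,-3.53) + 0.077·(3.33,-3.42) = (3.2469,-3.5215)
  v7: (1-0.077)·(4.36,-1.38) + 0.077·(3.65,-2.41) = (4.3053,-1.4593)
Perimeter = Σ |v_{i+1} − v_i|:
  edge 1→2: √(-2.0054² + -0.5222²) = 2.0722 (running 2.0722)
  edge 2→3: √(-3.1485² + -0.9885²) = 3.3000 (running 5.3722)
  edge 3→4: √(-0.1392² + -2.7331²) = 2.7366 (running 8.1088)
  edge 4→5: √(1.6831² + -0.9400²) = 1.9278 (running 10.0366)
  edge 5→6: √(5.1283² + -1.3214²) = 5.2958 (running 15.3324)
  edge 6→7: √(1.0584² + 2.0622²) = 2.3180 (running 17.6504)
  edge 7→1: √(-2.5767² + 4.4430²) = 5.1361 (running 22.7865)
Perimeter = 22.7865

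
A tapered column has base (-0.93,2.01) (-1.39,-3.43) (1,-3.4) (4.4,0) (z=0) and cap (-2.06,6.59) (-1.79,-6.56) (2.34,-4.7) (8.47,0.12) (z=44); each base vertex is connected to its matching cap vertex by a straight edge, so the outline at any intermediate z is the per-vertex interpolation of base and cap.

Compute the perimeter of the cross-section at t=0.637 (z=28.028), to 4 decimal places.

Perimeter at t=0.637: 30.6627

Cross-section at t=0.637: each vertex is (1-t)·p0[i] + t·p1[i].
  v1: (1-0.637)·(-0.93,2.01) + 0.637·(-2.06,6.59) = (-1.6498,4.9275)
  v2: (1-0.637)·(-1.39,-3.43) + 0.637·(-1.79,-6.56) = (-1.6448,-5.4238)
  v3: (1-0.637)·(1,-3.4) + 0.637·(2.34,-4.7) = (1.8536,-4.2281)
  v4: (1-0.637)·(4.4,0) + 0.637·(8.47,0.12) = (6.9926,0.0764)
Perimeter = Σ |v_{i+1} − v_i|:
  edge 1→2: √(0.0050² + -10.3513²) = 10.3513 (running 10.3513)
  edge 2→3: √(3.4984² + 1.1957²) = 3.6971 (running 14.0483)
  edge 3→4: √(5.1390² + 4.3045²) = 6.7036 (running 20.7520)
  edge 4→1: √(-8.6424² + 4.8510²) = 9.9108 (running 30.6627)
Perimeter = 30.6627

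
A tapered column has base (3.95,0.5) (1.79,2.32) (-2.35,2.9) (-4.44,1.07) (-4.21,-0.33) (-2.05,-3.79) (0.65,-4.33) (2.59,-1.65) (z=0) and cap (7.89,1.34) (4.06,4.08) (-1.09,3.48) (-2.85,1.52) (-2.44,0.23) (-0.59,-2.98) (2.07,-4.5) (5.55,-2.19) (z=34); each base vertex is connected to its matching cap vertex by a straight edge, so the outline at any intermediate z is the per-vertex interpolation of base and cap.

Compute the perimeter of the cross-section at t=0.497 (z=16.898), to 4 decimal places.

Cross-section at t=0.497: each vertex is (1-t)·p0[i] + t·p1[i].
  v1: (1-0.497)·(3.95,0.5) + 0.497·(7.89,1.34) = (5.9082,0.9175)
  v2: (1-0.497)·(1.79,2.32) + 0.497·(4.06,4.08) = (2.9182,3.1947)
  v3: (1-0.497)·(-2.35,2.9) + 0.497·(-1.09,3.48) = (-1.7238,3.1883)
  v4: (1-0.497)·(-4.44,1.07) + 0.497·(-2.85,1.52) = (-3.6498,1.2936)
  v5: (1-0.497)·(-4.21,-0.33) + 0.497·(-2.44,0.23) = (-3.3303,-0.0517)
  v6: (1-0.497)·(-2.05,-3.79) + 0.497·(-0.59,-2.98) = (-1.3244,-3.3874)
  v7: (1-0.497)·(0.65,-4.33) + 0.497·(2.07,-4.5) = (1.3557,-4.4145)
  v8: (1-0.497)·(2.59,-1.65) + 0.497·(5.55,-2.19) = (4.0611,-1.9184)
Perimeter = Σ |v_{i+1} − v_i|:
  edge 1→2: √(-2.9900² + 2.2772²) = 3.7584 (running 3.7584)
  edge 2→3: √(-4.6420² + -0.0065²) = 4.6420 (running 8.4004)
  edge 3→4: √(-1.9260² + -1.8946²) = 2.7017 (running 11.1021)
  edge 4→5: √(0.3195² + -1.3453²) = 1.3827 (running 12.4848)
  edge 5→6: √(2.0059² + -3.3357²) = 3.8924 (running 16.3772)
  edge 6→7: √(2.6801² + -1.0271²) = 2.8702 (running 19.2474)
  edge 7→8: √(2.7054² + 2.4961²) = 3.6810 (running 22.9284)
  edge 8→1: √(1.8471² + 2.8359²) = 3.3843 (running 26.3127)
Perimeter = 26.3127

Perimeter at t=0.497: 26.3127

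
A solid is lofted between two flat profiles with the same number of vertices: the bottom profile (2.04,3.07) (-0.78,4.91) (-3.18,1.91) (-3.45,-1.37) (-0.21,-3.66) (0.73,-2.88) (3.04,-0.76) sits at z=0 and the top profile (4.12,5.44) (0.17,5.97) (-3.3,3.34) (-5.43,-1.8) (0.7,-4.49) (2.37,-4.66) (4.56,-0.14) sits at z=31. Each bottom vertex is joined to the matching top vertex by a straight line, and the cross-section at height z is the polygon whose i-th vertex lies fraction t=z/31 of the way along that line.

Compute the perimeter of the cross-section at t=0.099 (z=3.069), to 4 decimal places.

Perimeter at t=0.099: 23.6234

Cross-section at t=0.099: each vertex is (1-t)·p0[i] + t·p1[i].
  v1: (1-0.099)·(2.04,3.07) + 0.099·(4.12,5.44) = (2.2459,3.3046)
  v2: (1-0.099)·(-0.78,4.91) + 0.099·(0.17,5.97) = (-0.6860,5.0149)
  v3: (1-0.099)·(-3.18,1.91) + 0.099·(-3.3,3.34) = (-3.1919,2.0516)
  v4: (1-0.099)·(-3.45,-1.37) + 0.099·(-5.43,-1.8) = (-3.6460,-1.4126)
  v5: (1-0.099)·(-0.21,-3.66) + 0.099·(0.7,-4.49) = (-0.1199,-3.7422)
  v6: (1-0.099)·(0.73,-2.88) + 0.099·(2.37,-4.66) = (0.8924,-3.0562)
  v7: (1-0.099)·(3.04,-0.76) + 0.099·(4.56,-0.14) = (3.1905,-0.6986)
Perimeter = Σ |v_{i+1} − v_i|:
  edge 1→2: √(-2.9319² + 1.7103²) = 3.3943 (running 3.3943)
  edge 2→3: √(-2.5059² + -2.9634²) = 3.8809 (running 7.2751)
  edge 3→4: √(-0.4541² + -3.4641²) = 3.4938 (running 10.7689)
  edge 4→5: √(3.5261² + -2.3296²) = 4.2262 (running 14.9951)
  edge 5→6: √(1.0123² + 0.6860²) = 1.2228 (running 16.2179)
  edge 6→7: √(2.2981² + 2.3576²) = 3.2924 (running 19.5102)
  edge 7→1: √(-0.9446² + 4.0032²) = 4.1132 (running 23.6234)
Perimeter = 23.6234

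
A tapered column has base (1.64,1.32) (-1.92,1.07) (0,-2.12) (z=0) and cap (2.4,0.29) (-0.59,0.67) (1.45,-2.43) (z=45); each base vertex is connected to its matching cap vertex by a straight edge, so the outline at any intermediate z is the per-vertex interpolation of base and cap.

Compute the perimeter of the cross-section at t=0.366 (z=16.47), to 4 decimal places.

Cross-section at t=0.366: each vertex is (1-t)·p0[i] + t·p1[i].
  v1: (1-0.366)·(1.64,1.32) + 0.366·(2.4,0.29) = (1.9182,0.9430)
  v2: (1-0.366)·(-1.92,1.07) + 0.366·(-0.59,0.67) = (-1.4332,0.9236)
  v3: (1-0.366)·(0,-2.12) + 0.366·(1.45,-2.43) = (0.5307,-2.2335)
Perimeter = Σ |v_{i+1} − v_i|:
  edge 1→2: √(-3.3514² + -0.0194²) = 3.3514 (running 3.3514)
  edge 2→3: √(1.9639² + -3.1571²) = 3.7181 (running 7.0695)
  edge 3→1: √(1.3875² + 3.1765²) = 3.4663 (running 10.5358)
Perimeter = 10.5358

Perimeter at t=0.366: 10.5358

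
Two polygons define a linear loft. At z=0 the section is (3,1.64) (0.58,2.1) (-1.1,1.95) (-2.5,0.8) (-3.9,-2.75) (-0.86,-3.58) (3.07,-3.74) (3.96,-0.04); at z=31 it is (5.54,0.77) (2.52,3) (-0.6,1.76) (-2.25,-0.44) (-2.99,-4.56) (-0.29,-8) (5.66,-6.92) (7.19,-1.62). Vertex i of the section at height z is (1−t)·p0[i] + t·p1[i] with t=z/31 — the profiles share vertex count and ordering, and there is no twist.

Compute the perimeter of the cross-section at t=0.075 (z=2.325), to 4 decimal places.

Cross-section at t=0.075: each vertex is (1-t)·p0[i] + t·p1[i].
  v1: (1-0.075)·(3,1.64) + 0.075·(5.54,0.77) = (3.1905,1.5747)
  v2: (1-0.075)·(0.58,2.1) + 0.075·(2.52,3) = (0.7255,2.1675)
  v3: (1-0.075)·(-1.1,1.95) + 0.075·(-0.6,1.76) = (-1.0625,1.9358)
  v4: (1-0.075)·(-2.5,0.8) + 0.075·(-2.25,-0.44) = (-2.4813,0.7070)
  v5: (1-0.075)·(-3.9,-2.75) + 0.075·(-2.99,-4.56) = (-3.8317,-2.8858)
  v6: (1-0.075)·(-0.86,-3.58) + 0.075·(-0.29,-8) = (-0.8173,-3.9115)
  v7: (1-0.075)·(3.07,-3.74) + 0.075·(5.66,-6.92) = (3.2643,-3.9785)
  v8: (1-0.075)·(3.96,-0.04) + 0.075·(7.19,-1.62) = (4.2023,-0.1585)
Perimeter = Σ |v_{i+1} − v_i|:
  edge 1→2: √(-2.4650² + 0.5928²) = 2.5353 (running 2.5353)
  edge 2→3: √(-1.7880² + -0.2317²) = 1.8030 (running 4.3382)
  edge 3→4: √(-1.4188² + -1.2288²) = 1.8769 (running 6.2151)
  edge 4→5: √(-1.3505² + -3.5928²) = 3.8382 (running 10.0533)
  edge 5→6: √(3.0145² + -1.0257²) = 3.1842 (running 13.2375)
  edge 6→7: √(4.0815² + -0.0670²) = 4.0820 (running 17.3196)
  edge 7→8: √(0.9380² + 3.8200²) = 3.9335 (running 21.2531)
  edge 8→1: √(-1.0118² + 1.7332²) = 2.0069 (running 23.2600)
Perimeter = 23.2600

Perimeter at t=0.075: 23.2600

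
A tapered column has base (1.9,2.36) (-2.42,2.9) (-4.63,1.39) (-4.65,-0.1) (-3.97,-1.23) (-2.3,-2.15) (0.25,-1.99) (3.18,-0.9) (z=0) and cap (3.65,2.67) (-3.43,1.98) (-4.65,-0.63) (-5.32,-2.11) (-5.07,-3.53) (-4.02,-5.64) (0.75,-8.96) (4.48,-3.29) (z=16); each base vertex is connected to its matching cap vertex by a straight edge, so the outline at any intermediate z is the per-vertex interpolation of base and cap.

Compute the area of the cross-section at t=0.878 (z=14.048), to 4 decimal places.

Cross-section at t=0.878: each vertex is (1-t)·p0[i] + t·p1[i].
  v1: (1-0.878)·(1.9,2.36) + 0.878·(3.65,2.67) = (3.4365,2.6322)
  v2: (1-0.878)·(-2.42,2.9) + 0.878·(-3.43,1.98) = (-3.3068,2.0922)
  v3: (1-0.878)·(-4.63,1.39) + 0.878·(-4.65,-0.63) = (-4.6476,-0.3836)
  v4: (1-0.878)·(-4.65,-0.1) + 0.878·(-5.32,-2.11) = (-5.2383,-1.8648)
  v5: (1-0.878)·(-3.97,-1.23) + 0.878·(-5.07,-3.53) = (-4.9358,-3.2494)
  v6: (1-0.878)·(-2.3,-2.15) + 0.878·(-4.02,-5.64) = (-3.8102,-5.2142)
  v7: (1-0.878)·(0.25,-1.99) + 0.878·(0.75,-8.96) = (0.6890,-8.1097)
  v8: (1-0.878)·(3.18,-0.9) + 0.878·(4.48,-3.29) = (4.3214,-2.9984)
Shoelace sum Σ(x_i·y_{i+1} − x_{i+1}·y_i):
  i=1: 3.4365·2.0922 − -3.3068·2.6322 = +15.8940 (running +15.8940)
  i=2: -3.3068·-0.3836 − -4.6476·2.0922 = +10.9922 (running +26.8862)
  i=3: -4.6476·-1.8648 − -5.2383·-0.3836 = +6.6575 (running +33.5437)
  i=4: -5.2383·-3.2494 − -4.9358·-1.8648 = +7.8170 (running +41.3607)
  i=5: -4.9358·-5.2142 − -3.8102·-3.2494 = +13.3556 (running +54.7163)
  i=6: -3.8102·-8.1097 − 0.6890·-5.2142 = +34.4917 (running +89.2080)
  i=7: 0.6890·-2.9984 − 4.3214·-8.1097 = +32.9792 (running +122.1872)
  i=8: 4.3214·2.6322 − 3.4365·-2.9984 = +21.6788 (running +143.8660)
Area = |Σ|/2 = |143.8660|/2 = 71.9330

Area at t=0.878: 71.9330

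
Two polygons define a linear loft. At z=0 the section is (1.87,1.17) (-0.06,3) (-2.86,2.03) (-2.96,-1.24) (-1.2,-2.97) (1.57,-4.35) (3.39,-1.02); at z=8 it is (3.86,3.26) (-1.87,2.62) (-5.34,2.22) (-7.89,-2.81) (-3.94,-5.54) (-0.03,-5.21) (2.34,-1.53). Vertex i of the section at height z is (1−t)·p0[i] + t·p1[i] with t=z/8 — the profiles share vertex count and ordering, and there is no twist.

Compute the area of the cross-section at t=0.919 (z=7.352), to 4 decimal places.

Cross-section at t=0.919: each vertex is (1-t)·p0[i] + t·p1[i].
  v1: (1-0.919)·(1.87,1.17) + 0.919·(3.86,3.26) = (3.6988,3.0907)
  v2: (1-0.919)·(-0.06,3) + 0.919·(-1.87,2.62) = (-1.7234,2.6508)
  v3: (1-0.919)·(-2.86,2.03) + 0.919·(-5.34,2.22) = (-5.1391,2.2046)
  v4: (1-0.919)·(-2.96,-1.24) + 0.919·(-7.89,-2.81) = (-7.4907,-2.6828)
  v5: (1-0.919)·(-1.2,-2.97) + 0.919·(-3.94,-5.54) = (-3.7181,-5.3318)
  v6: (1-0.919)·(1.57,-4.35) + 0.919·(-0.03,-5.21) = (0.0996,-5.1403)
  v7: (1-0.919)·(3.39,-1.02) + 0.919·(2.34,-1.53) = (2.4250,-1.4887)
Shoelace sum Σ(x_i·y_{i+1} − x_{i+1}·y_i):
  i=1: 3.6988·2.6508 − -1.7234·3.0907 = +15.1312 (running +15.1312)
  i=2: -1.7234·2.2046 − -5.1391·2.6508 = +9.8233 (running +24.9545)
  i=3: -5.1391·-2.6828 − -7.4907·2.2046 = +30.3014 (running +55.2559)
  i=4: -7.4907·-5.3318 − -3.7181·-2.6828 = +29.9641 (running +85.2200)
  i=5: -3.7181·-5.1403 − 0.0996·-5.3318 = +19.6431 (running +104.8631)
  i=6: 0.0996·-1.4887 − 2.4250·-5.1403 = +12.3173 (running +117.1804)
  i=7: 2.4250·3.0907 − 3.6988·-1.4887 = +13.0015 (running +130.1819)
Area = |Σ|/2 = |130.1819|/2 = 65.0910

Area at t=0.919: 65.0910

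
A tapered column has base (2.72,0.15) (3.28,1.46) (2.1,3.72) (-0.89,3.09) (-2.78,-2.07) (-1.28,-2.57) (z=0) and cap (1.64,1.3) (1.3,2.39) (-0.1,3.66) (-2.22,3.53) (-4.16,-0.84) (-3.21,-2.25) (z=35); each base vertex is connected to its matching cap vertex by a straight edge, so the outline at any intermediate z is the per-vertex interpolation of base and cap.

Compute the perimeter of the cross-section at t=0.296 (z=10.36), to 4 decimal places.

Perimeter at t=0.296: 18.3897

Cross-section at t=0.296: each vertex is (1-t)·p0[i] + t·p1[i].
  v1: (1-0.296)·(2.72,0.15) + 0.296·(1.64,1.3) = (2.4003,0.4904)
  v2: (1-0.296)·(3.28,1.46) + 0.296·(1.3,2.39) = (2.6939,1.7353)
  v3: (1-0.296)·(2.1,3.72) + 0.296·(-0.1,3.66) = (1.4488,3.7022)
  v4: (1-0.296)·(-0.89,3.09) + 0.296·(-2.22,3.53) = (-1.2837,3.2202)
  v5: (1-0.296)·(-2.78,-2.07) + 0.296·(-4.16,-0.84) = (-3.1885,-1.7059)
  v6: (1-0.296)·(-1.28,-2.57) + 0.296·(-3.21,-2.25) = (-1.8513,-2.4753)
Perimeter = Σ |v_{i+1} − v_i|:
  edge 1→2: √(0.2936² + 1.2449²) = 1.2790 (running 1.2790)
  edge 2→3: √(-1.2451² + 1.9670²) = 2.3279 (running 3.6070)
  edge 3→4: √(-2.7325² + -0.4820²) = 2.7747 (running 6.3816)
  edge 4→5: √(-1.9048² + -4.9262²) = 5.2816 (running 11.6632)
  edge 5→6: √(1.3372² + -0.7694²) = 1.5427 (running 13.2060)
  edge 6→1: √(4.2516² + 2.9657²) = 5.1838 (running 18.3897)
Perimeter = 18.3897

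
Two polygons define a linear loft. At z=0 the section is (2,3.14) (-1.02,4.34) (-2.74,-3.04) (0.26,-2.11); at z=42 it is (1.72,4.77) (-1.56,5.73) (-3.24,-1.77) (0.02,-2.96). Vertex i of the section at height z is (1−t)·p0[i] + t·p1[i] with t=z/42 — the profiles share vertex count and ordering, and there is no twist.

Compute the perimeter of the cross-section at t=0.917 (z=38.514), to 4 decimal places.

Cross-section at t=0.917: each vertex is (1-t)·p0[i] + t·p1[i].
  v1: (1-0.917)·(2,3.14) + 0.917·(1.72,4.77) = (1.7432,4.6347)
  v2: (1-0.917)·(-1.02,4.34) + 0.917·(-1.56,5.73) = (-1.5152,5.6146)
  v3: (1-0.917)·(-2.74,-3.04) + 0.917·(-3.24,-1.77) = (-3.1985,-1.8754)
  v4: (1-0.917)·(0.26,-2.11) + 0.917·(0.02,-2.96) = (0.0399,-2.8895)
Perimeter = Σ |v_{i+1} − v_i|:
  edge 1→2: √(-3.2584² + 0.9799²) = 3.4026 (running 3.4026)
  edge 2→3: √(-1.6833² + -7.4900²) = 7.6769 (running 11.0794)
  edge 3→4: √(3.2384² + -1.0140²) = 3.3935 (running 14.4729)
  edge 4→1: √(1.7033² + 7.5242²) = 7.7146 (running 22.1875)
Perimeter = 22.1875

Perimeter at t=0.917: 22.1875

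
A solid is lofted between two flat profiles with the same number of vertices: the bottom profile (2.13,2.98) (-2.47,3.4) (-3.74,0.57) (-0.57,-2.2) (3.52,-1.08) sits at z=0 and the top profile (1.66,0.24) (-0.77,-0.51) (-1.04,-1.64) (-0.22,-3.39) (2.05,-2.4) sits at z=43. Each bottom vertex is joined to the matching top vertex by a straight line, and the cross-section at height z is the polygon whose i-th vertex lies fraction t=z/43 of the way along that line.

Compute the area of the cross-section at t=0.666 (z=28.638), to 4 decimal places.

Area at t=0.666: 13.0048

Cross-section at t=0.666: each vertex is (1-t)·p0[i] + t·p1[i].
  v1: (1-0.666)·(2.13,2.98) + 0.666·(1.66,0.24) = (1.8170,1.1552)
  v2: (1-0.666)·(-2.47,3.4) + 0.666·(-0.77,-0.51) = (-1.3378,0.7959)
  v3: (1-0.666)·(-3.74,0.57) + 0.666·(-1.04,-1.64) = (-1.9418,-0.9019)
  v4: (1-0.666)·(-0.57,-2.2) + 0.666·(-0.22,-3.39) = (-0.3369,-2.9925)
  v5: (1-0.666)·(3.52,-1.08) + 0.666·(2.05,-2.4) = (2.5410,-1.9591)
Shoelace sum Σ(x_i·y_{i+1} − x_{i+1}·y_i):
  i=1: 1.8170·0.7959 − -1.3378·1.1552 = +2.9916 (running +2.9916)
  i=2: -1.3378·-0.9019 − -1.9418·0.7959 = +2.7521 (running +5.7436)
  i=3: -1.9418·-2.9925 − -0.3369·-0.9019 = +5.5071 (running +11.2507)
  i=4: -0.3369·-1.9591 − 2.5410·-2.9925 = +8.2640 (running +19.5147)
  i=5: 2.5410·1.1552 − 1.8170·-1.9591 = +6.4949 (running +26.0097)
Area = |Σ|/2 = |26.0097|/2 = 13.0048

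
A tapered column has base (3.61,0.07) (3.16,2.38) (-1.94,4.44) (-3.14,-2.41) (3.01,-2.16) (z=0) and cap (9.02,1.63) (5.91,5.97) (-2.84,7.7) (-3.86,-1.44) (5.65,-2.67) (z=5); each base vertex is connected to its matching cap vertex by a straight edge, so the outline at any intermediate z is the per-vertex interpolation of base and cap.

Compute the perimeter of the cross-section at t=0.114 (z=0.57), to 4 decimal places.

Perimeter at t=0.114: 24.8981

Cross-section at t=0.114: each vertex is (1-t)·p0[i] + t·p1[i].
  v1: (1-0.114)·(3.61,0.07) + 0.114·(9.02,1.63) = (4.2267,0.2478)
  v2: (1-0.114)·(3.16,2.38) + 0.114·(5.91,5.97) = (3.4735,2.7893)
  v3: (1-0.114)·(-1.94,4.44) + 0.114·(-2.84,7.7) = (-2.0426,4.8116)
  v4: (1-0.114)·(-3.14,-2.41) + 0.114·(-3.86,-1.44) = (-3.2221,-2.2994)
  v5: (1-0.114)·(3.01,-2.16) + 0.114·(5.65,-2.67) = (3.3110,-2.2181)
Perimeter = Σ |v_{i+1} − v_i|:
  edge 1→2: √(-0.7532² + 2.5414²) = 2.6507 (running 2.6507)
  edge 2→3: √(-5.5161² + 2.0224²) = 5.8751 (running 8.5258)
  edge 3→4: √(-1.1795² + -7.1111²) = 7.2082 (running 15.7341)
  edge 4→5: √(6.5330² + 0.0813²) = 6.5335 (running 22.2676)
  edge 5→1: √(0.9158² + 2.4660²) = 2.6305 (running 24.8981)
Perimeter = 24.8981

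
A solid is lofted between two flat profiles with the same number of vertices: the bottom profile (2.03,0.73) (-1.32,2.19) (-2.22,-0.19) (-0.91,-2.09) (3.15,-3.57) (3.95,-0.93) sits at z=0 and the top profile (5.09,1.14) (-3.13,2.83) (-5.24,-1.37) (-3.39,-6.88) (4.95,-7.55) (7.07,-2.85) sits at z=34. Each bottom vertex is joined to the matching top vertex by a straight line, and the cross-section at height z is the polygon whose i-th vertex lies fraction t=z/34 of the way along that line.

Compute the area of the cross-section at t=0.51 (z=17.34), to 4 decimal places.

Cross-section at t=0.51: each vertex is (1-t)·p0[i] + t·p1[i].
  v1: (1-0.51)·(2.03,0.73) + 0.51·(5.09,1.14) = (3.5906,0.9391)
  v2: (1-0.51)·(-1.32,2.19) + 0.51·(-3.13,2.83) = (-2.2431,2.5164)
  v3: (1-0.51)·(-2.22,-0.19) + 0.51·(-5.24,-1.37) = (-3.7602,-0.7918)
  v4: (1-0.51)·(-0.91,-2.09) + 0.51·(-3.39,-6.88) = (-2.1748,-4.5329)
  v5: (1-0.51)·(3.15,-3.57) + 0.51·(4.95,-7.55) = (4.0680,-5.5998)
  v6: (1-0.51)·(3.95,-0.93) + 0.51·(7.07,-2.85) = (5.5412,-1.9092)
Shoelace sum Σ(x_i·y_{i+1} − x_{i+1}·y_i):
  i=1: 3.5906·2.5164 − -2.2431·0.9391 = +11.1419 (running +11.1419)
  i=2: -2.2431·-0.7918 − -3.7602·2.5164 = +11.2383 (running +22.3801)
  i=3: -3.7602·-4.5329 − -2.1748·-0.7918 = +15.3226 (running +37.7027)
  i=4: -2.1748·-5.5998 − 4.0680·-4.5329 = +30.6183 (running +68.3210)
  i=5: 4.0680·-1.9092 − 5.5412·-5.5998 = +23.2630 (running +91.5840)
  i=6: 5.5412·0.9391 − 3.5906·-1.9092 = +12.0589 (running +103.6429)
Area = |Σ|/2 = |103.6429|/2 = 51.8215

Area at t=0.51: 51.8215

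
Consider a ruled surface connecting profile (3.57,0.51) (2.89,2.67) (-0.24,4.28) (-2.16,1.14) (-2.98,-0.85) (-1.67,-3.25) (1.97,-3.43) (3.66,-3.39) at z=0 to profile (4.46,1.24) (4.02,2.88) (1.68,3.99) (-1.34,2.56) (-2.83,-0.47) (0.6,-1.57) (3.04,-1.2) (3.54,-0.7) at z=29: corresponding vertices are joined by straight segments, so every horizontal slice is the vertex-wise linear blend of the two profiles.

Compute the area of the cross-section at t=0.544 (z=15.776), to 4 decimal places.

Area at t=0.544: 31.5534

Cross-section at t=0.544: each vertex is (1-t)·p0[i] + t·p1[i].
  v1: (1-0.544)·(3.57,0.51) + 0.544·(4.46,1.24) = (4.0542,0.9071)
  v2: (1-0.544)·(2.89,2.67) + 0.544·(4.02,2.88) = (3.5047,2.7842)
  v3: (1-0.544)·(-0.24,4.28) + 0.544·(1.68,3.99) = (0.8045,4.1222)
  v4: (1-0.544)·(-2.16,1.14) + 0.544·(-1.34,2.56) = (-1.7139,1.9125)
  v5: (1-0.544)·(-2.98,-0.85) + 0.544·(-2.83,-0.47) = (-2.8984,-0.6433)
  v6: (1-0.544)·(-1.67,-3.25) + 0.544·(0.6,-1.57) = (-0.4351,-2.3361)
  v7: (1-0.544)·(1.97,-3.43) + 0.544·(3.04,-1.2) = (2.5521,-2.2169)
  v8: (1-0.544)·(3.66,-3.39) + 0.544·(3.54,-0.7) = (3.5947,-1.9266)
Shoelace sum Σ(x_i·y_{i+1} − x_{i+1}·y_i):
  i=1: 4.0542·2.7842 − 3.5047·0.9071 = +8.1086 (running +8.1086)
  i=2: 3.5047·4.1222 − 0.8045·2.7842 = +12.2074 (running +20.3160)
  i=3: 0.8045·1.9125 − -1.7139·4.1222 = +8.6037 (running +28.9197)
  i=4: -1.7139·-0.6433 − -2.8984·1.9125 = +6.6457 (running +35.5654)
  i=5: -2.8984·-2.3361 − -0.4351·-0.6433 = +6.4910 (running +42.0564)
  i=6: -0.4351·-2.2169 − 2.5521·-2.3361 = +6.9265 (running +48.9829)
  i=7: 2.5521·-1.9266 − 3.5947·-2.2169 = +3.0521 (running +52.0350)
  i=8: 3.5947·0.9071 − 4.0542·-1.9266 = +11.0717 (running +63.1067)
Area = |Σ|/2 = |63.1067|/2 = 31.5534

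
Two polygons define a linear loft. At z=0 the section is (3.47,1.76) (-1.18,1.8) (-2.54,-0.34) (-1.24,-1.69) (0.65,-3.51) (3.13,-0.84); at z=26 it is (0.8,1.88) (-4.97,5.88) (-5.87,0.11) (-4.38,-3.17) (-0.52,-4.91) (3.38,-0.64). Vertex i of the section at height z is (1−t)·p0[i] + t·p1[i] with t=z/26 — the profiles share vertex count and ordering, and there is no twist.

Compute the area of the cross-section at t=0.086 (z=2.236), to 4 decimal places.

Area at t=0.086: 23.2825

Cross-section at t=0.086: each vertex is (1-t)·p0[i] + t·p1[i].
  v1: (1-0.086)·(3.47,1.76) + 0.086·(0.8,1.88) = (3.2404,1.7703)
  v2: (1-0.086)·(-1.18,1.8) + 0.086·(-4.97,5.88) = (-1.5059,2.1509)
  v3: (1-0.086)·(-2.54,-0.34) + 0.086·(-5.87,0.11) = (-2.8264,-0.3013)
  v4: (1-0.086)·(-1.24,-1.69) + 0.086·(-4.38,-3.17) = (-1.5100,-1.8173)
  v5: (1-0.086)·(0.65,-3.51) + 0.086·(-0.52,-4.91) = (0.5494,-3.6304)
  v6: (1-0.086)·(3.13,-0.84) + 0.086·(3.38,-0.64) = (3.1515,-0.8228)
Shoelace sum Σ(x_i·y_{i+1} − x_{i+1}·y_i):
  i=1: 3.2404·2.1509 − -1.5059·1.7703 = +9.6357 (running +9.6357)
  i=2: -1.5059·-0.3013 − -2.8264·2.1509 = +6.5329 (running +16.1686)
  i=3: -2.8264·-1.8173 − -1.5100·-0.3013 = +4.6813 (running +20.8500)
  i=4: -1.5100·-3.6304 − 0.5494·-1.8173 = +6.4804 (running +27.3304)
  i=5: 0.5494·-0.8228 − 3.1515·-3.6304 = +10.9892 (running +38.3196)
  i=6: 3.1515·1.7703 − 3.2404·-0.8228 = +8.2453 (running +46.5649)
Area = |Σ|/2 = |46.5649|/2 = 23.2825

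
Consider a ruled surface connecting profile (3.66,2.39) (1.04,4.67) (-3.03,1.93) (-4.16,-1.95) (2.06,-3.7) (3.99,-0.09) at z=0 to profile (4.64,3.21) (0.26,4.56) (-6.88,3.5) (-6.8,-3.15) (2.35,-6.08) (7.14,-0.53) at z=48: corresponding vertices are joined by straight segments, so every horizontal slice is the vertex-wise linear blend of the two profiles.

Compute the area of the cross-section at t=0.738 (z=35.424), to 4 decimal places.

Area at t=0.738: 88.3184

Cross-section at t=0.738: each vertex is (1-t)·p0[i] + t·p1[i].
  v1: (1-0.738)·(3.66,2.39) + 0.738·(4.64,3.21) = (4.3832,2.9952)
  v2: (1-0.738)·(1.04,4.67) + 0.738·(0.26,4.56) = (0.4644,4.5888)
  v3: (1-0.738)·(-3.03,1.93) + 0.738·(-6.88,3.5) = (-5.8713,3.0887)
  v4: (1-0.738)·(-4.16,-1.95) + 0.738·(-6.8,-3.15) = (-6.1083,-2.8356)
  v5: (1-0.738)·(2.06,-3.7) + 0.738·(2.35,-6.08) = (2.2740,-5.4564)
  v6: (1-0.738)·(3.99,-0.09) + 0.738·(7.14,-0.53) = (6.3147,-0.4147)
Shoelace sum Σ(x_i·y_{i+1} − x_{i+1}·y_i):
  i=1: 4.3832·4.5888 − 0.4644·2.9952 = +18.7231 (running +18.7231)
  i=2: 0.4644·3.0887 − -5.8713·4.5888 = +28.3766 (running +47.0997)
  i=3: -5.8713·-2.8356 − -6.1083·3.0887 = +35.5152 (running +82.6148)
  i=4: -6.1083·-5.4564 − 2.2740·-2.8356 = +39.7779 (running +122.3927)
  i=5: 2.2740·-0.4147 − 6.3147·-5.4564 = +33.5127 (running +155.9054)
  i=6: 6.3147·2.9952 − 4.3832·-0.4147 = +20.7314 (running +176.6368)
Area = |Σ|/2 = |176.6368|/2 = 88.3184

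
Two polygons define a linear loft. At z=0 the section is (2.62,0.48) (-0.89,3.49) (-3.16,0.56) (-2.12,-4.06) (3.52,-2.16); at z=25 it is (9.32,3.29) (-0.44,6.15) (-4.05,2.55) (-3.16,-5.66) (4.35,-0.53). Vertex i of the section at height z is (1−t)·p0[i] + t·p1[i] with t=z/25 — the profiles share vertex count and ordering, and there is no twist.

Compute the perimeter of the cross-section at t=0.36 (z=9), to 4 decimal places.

Perimeter at t=0.36: 26.9805

Cross-section at t=0.36: each vertex is (1-t)·p0[i] + t·p1[i].
  v1: (1-0.36)·(2.62,0.48) + 0.36·(9.32,3.29) = (5.0320,1.4916)
  v2: (1-0.36)·(-0.89,3.49) + 0.36·(-0.44,6.15) = (-0.7280,4.4476)
  v3: (1-0.36)·(-3.16,0.56) + 0.36·(-4.05,2.55) = (-3.4804,1.2764)
  v4: (1-0.36)·(-2.12,-4.06) + 0.36·(-3.16,-5.66) = (-2.4944,-4.6360)
  v5: (1-0.36)·(3.52,-2.16) + 0.36·(4.35,-0.53) = (3.8188,-1.5732)
Perimeter = Σ |v_{i+1} − v_i|:
  edge 1→2: √(-5.7600² + 2.9560²) = 6.4742 (running 6.4742)
  edge 2→3: √(-2.7524² + -3.1712²) = 4.1991 (running 10.6733)
  edge 3→4: √(0.9860² + -5.9124²) = 5.9941 (running 16.6673)
  edge 4→5: √(6.3132² + 3.0628²) = 7.0169 (running 23.6843)
  edge 5→1: √(1.2132² + 3.0648²) = 3.2962 (running 26.9805)
Perimeter = 26.9805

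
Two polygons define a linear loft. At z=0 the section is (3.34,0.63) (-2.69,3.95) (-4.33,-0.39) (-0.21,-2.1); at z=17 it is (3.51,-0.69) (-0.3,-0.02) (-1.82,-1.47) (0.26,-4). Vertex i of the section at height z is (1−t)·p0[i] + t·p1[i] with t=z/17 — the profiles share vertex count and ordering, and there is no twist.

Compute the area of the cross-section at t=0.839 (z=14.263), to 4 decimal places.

Area at t=0.839: 12.6631

Cross-section at t=0.839: each vertex is (1-t)·p0[i] + t·p1[i].
  v1: (1-0.839)·(3.34,0.63) + 0.839·(3.51,-0.69) = (3.4826,-0.4775)
  v2: (1-0.839)·(-2.69,3.95) + 0.839·(-0.3,-0.02) = (-0.6848,0.6192)
  v3: (1-0.839)·(-4.33,-0.39) + 0.839·(-1.82,-1.47) = (-2.2241,-1.2961)
  v4: (1-0.839)·(-0.21,-2.1) + 0.839·(0.26,-4) = (0.1843,-3.6941)
Shoelace sum Σ(x_i·y_{i+1} − x_{i+1}·y_i):
  i=1: 3.4826·0.6192 − -0.6848·-0.4775 = +1.8294 (running +1.8294)
  i=2: -0.6848·-1.2961 − -2.2241·0.6192 = +2.2647 (running +4.0940)
  i=3: -2.2241·-3.6941 − 0.1843·-1.2961 = +8.4550 (running +12.5490)
  i=4: 0.1843·-0.4775 − 3.4826·-3.6941 = +12.7772 (running +25.3262)
Area = |Σ|/2 = |25.3262|/2 = 12.6631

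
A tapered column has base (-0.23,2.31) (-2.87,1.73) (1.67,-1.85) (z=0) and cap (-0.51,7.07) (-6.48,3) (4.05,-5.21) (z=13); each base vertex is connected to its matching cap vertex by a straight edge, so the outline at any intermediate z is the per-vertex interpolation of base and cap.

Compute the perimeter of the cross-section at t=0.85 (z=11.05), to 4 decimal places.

Cross-section at t=0.85: each vertex is (1-t)·p0[i] + t·p1[i].
  v1: (1-0.85)·(-0.23,2.31) + 0.85·(-0.51,7.07) = (-0.4680,6.3560)
  v2: (1-0.85)·(-2.87,1.73) + 0.85·(-6.48,3) = (-5.9385,2.8095)
  v3: (1-0.85)·(1.67,-1.85) + 0.85·(4.05,-5.21) = (3.6930,-4.7060)
Perimeter = Σ |v_{i+1} − v_i|:
  edge 1→2: √(-5.4705² + -3.5465²) = 6.5195 (running 6.5195)
  edge 2→3: √(9.6315² + -7.5155²) = 12.2167 (running 18.7362)
  edge 3→1: √(-4.1610² + 11.0620²) = 11.8187 (running 30.5549)
Perimeter = 30.5549

Perimeter at t=0.85: 30.5549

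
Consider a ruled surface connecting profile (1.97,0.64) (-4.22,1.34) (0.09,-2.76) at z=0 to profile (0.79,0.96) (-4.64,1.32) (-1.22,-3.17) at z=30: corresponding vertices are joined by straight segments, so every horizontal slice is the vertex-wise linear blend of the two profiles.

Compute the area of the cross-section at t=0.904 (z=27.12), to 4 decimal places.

Cross-section at t=0.904: each vertex is (1-t)·p0[i] + t·p1[i].
  v1: (1-0.904)·(1.97,0.64) + 0.904·(0.79,0.96) = (0.9033,0.9293)
  v2: (1-0.904)·(-4.22,1.34) + 0.904·(-4.64,1.32) = (-4.5997,1.3219)
  v3: (1-0.904)·(0.09,-2.76) + 0.904·(-1.22,-3.17) = (-1.0942,-3.1306)
Shoelace sum Σ(x_i·y_{i+1} − x_{i+1}·y_i):
  i=1: 0.9033·1.3219 − -4.5997·0.9293 = +5.4685 (running +5.4685)
  i=2: -4.5997·-3.1306 − -1.0942·1.3219 = +15.8464 (running +21.3149)
  i=3: -1.0942·0.9293 − 0.9033·-3.1306 = +1.8110 (running +23.1259)
Area = |Σ|/2 = |23.1259|/2 = 11.5629

Area at t=0.904: 11.5629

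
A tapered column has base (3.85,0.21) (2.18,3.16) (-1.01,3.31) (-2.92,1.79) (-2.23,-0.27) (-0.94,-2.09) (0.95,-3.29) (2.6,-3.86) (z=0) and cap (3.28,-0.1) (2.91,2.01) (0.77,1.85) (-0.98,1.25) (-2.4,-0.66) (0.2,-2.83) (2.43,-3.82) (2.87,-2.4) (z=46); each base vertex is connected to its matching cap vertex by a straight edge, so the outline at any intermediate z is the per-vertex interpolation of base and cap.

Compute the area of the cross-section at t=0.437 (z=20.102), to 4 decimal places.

Area at t=0.437: 26.6773

Cross-section at t=0.437: each vertex is (1-t)·p0[i] + t·p1[i].
  v1: (1-0.437)·(3.85,0.21) + 0.437·(3.28,-0.1) = (3.6009,0.0745)
  v2: (1-0.437)·(2.18,3.16) + 0.437·(2.91,2.01) = (2.4990,2.6574)
  v3: (1-0.437)·(-1.01,3.31) + 0.437·(0.77,1.85) = (-0.2321,2.6720)
  v4: (1-0.437)·(-2.92,1.79) + 0.437·(-0.98,1.25) = (-2.0722,1.5540)
  v5: (1-0.437)·(-2.23,-0.27) + 0.437·(-2.4,-0.66) = (-2.3043,-0.4404)
  v6: (1-0.437)·(-0.94,-2.09) + 0.437·(0.2,-2.83) = (-0.4418,-2.4134)
  v7: (1-0.437)·(0.95,-3.29) + 0.437·(2.43,-3.82) = (1.5968,-3.5216)
  v8: (1-0.437)·(2.6,-3.86) + 0.437·(2.87,-2.4) = (2.7180,-3.2220)
Shoelace sum Σ(x_i·y_{i+1} − x_{i+1}·y_i):
  i=1: 3.6009·2.6574 − 2.4990·0.0745 = +9.3830 (running +9.3830)
  i=2: 2.4990·2.6720 − -0.2321·2.6574 = +7.2942 (running +16.6772)
  i=3: -0.2321·1.5540 − -2.0722·2.6720 = +5.1762 (running +21.8534)
  i=4: -2.0722·-0.4404 − -2.3043·1.5540 = +4.4936 (running +26.3470)
  i=5: -2.3043·-2.4134 − -0.4418·-0.4404 = +5.3665 (running +31.7135)
  i=6: -0.4418·-3.5216 − 1.5968·-2.4134 = +5.4095 (running +37.1230)
  i=7: 1.5968·-3.2220 − 2.7180·-3.5216 = +4.4270 (running +41.5500)
  i=8: 2.7180·0.0745 − 3.6009·-3.2220 = +11.8046 (running +53.3546)
Area = |Σ|/2 = |53.3546|/2 = 26.6773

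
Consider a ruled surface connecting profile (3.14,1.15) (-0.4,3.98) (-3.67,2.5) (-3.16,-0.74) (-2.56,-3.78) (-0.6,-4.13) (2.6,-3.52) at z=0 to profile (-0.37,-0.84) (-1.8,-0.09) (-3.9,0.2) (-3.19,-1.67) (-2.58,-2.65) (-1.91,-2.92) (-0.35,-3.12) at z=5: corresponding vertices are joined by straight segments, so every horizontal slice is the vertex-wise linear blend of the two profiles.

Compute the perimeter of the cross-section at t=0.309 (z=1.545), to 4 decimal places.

Perimeter at t=0.309: 20.2900

Cross-section at t=0.309: each vertex is (1-t)·p0[i] + t·p1[i].
  v1: (1-0.309)·(3.14,1.15) + 0.309·(-0.37,-0.84) = (2.0554,0.5351)
  v2: (1-0.309)·(-0.4,3.98) + 0.309·(-1.8,-0.09) = (-0.8326,2.7224)
  v3: (1-0.309)·(-3.67,2.5) + 0.309·(-3.9,0.2) = (-3.7411,1.7893)
  v4: (1-0.309)·(-3.16,-0.74) + 0.309·(-3.19,-1.67) = (-3.1693,-1.0274)
  v5: (1-0.309)·(-2.56,-3.78) + 0.309·(-2.58,-2.65) = (-2.5662,-3.4308)
  v6: (1-0.309)·(-0.6,-4.13) + 0.309·(-1.91,-2.92) = (-1.0048,-3.7561)
  v7: (1-0.309)·(2.6,-3.52) + 0.309·(-0.35,-3.12) = (1.6885,-3.3964)
Perimeter = Σ |v_{i+1} − v_i|:
  edge 1→2: √(-2.8880² + 2.1873²) = 3.6228 (running 3.6228)
  edge 2→3: √(-2.9085² + -0.9331²) = 3.0545 (running 6.6773)
  edge 3→4: √(0.5718² + -2.8167²) = 2.8741 (running 9.5514)
  edge 4→5: √(0.6031² + -2.4035²) = 2.4780 (running 12.0294)
  edge 5→6: √(1.5614² + -0.3253²) = 1.5949 (running 13.6243)
  edge 6→7: √(2.6932² + 0.3597²) = 2.7172 (running 16.3415)
  edge 7→1: √(0.3670² + 3.9315²) = 3.9486 (running 20.2900)
Perimeter = 20.2900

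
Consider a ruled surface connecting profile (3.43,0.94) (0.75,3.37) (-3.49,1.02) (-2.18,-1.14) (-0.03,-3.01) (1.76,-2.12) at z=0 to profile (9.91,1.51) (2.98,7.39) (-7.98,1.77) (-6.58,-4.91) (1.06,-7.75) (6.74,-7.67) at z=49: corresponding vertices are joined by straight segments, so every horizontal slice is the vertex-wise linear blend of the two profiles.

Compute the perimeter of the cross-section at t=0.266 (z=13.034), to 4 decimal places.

Perimeter at t=0.266: 27.7422

Cross-section at t=0.266: each vertex is (1-t)·p0[i] + t·p1[i].
  v1: (1-0.266)·(3.43,0.94) + 0.266·(9.91,1.51) = (5.1537,1.0916)
  v2: (1-0.266)·(0.75,3.37) + 0.266·(2.98,7.39) = (1.3432,4.4393)
  v3: (1-0.266)·(-3.49,1.02) + 0.266·(-7.98,1.77) = (-4.6843,1.2195)
  v4: (1-0.266)·(-2.18,-1.14) + 0.266·(-6.58,-4.91) = (-3.3504,-2.1428)
  v5: (1-0.266)·(-0.03,-3.01) + 0.266·(1.06,-7.75) = (0.2599,-4.2708)
  v6: (1-0.266)·(1.76,-2.12) + 0.266·(6.74,-7.67) = (3.0847,-3.5963)
Perimeter = Σ |v_{i+1} − v_i|:
  edge 1→2: √(-3.8105² + 3.3477²) = 5.0722 (running 5.0722)
  edge 2→3: √(-6.0275² + -3.2198²) = 6.8336 (running 11.9058)
  edge 3→4: √(1.3339² + -3.3623²) = 3.6173 (running 15.5231)
  edge 4→5: √(3.6103² + -2.1280²) = 4.1908 (running 19.7139)
  edge 5→6: √(2.8247² + 0.6745²) = 2.9042 (running 22.6180)
  edge 6→1: √(2.0690² + 4.6879²) = 5.1242 (running 27.7422)
Perimeter = 27.7422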